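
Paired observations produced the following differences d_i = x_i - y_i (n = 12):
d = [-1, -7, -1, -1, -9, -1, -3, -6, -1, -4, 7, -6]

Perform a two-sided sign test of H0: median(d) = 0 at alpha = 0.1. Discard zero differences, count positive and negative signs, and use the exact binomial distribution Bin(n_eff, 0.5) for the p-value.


Step 1: Discard zero differences. Original n = 12; n_eff = number of nonzero differences = 12.
Nonzero differences (with sign): -1, -7, -1, -1, -9, -1, -3, -6, -1, -4, +7, -6
Step 2: Count signs: positive = 1, negative = 11.
Step 3: Under H0: P(positive) = 0.5, so the number of positives S ~ Bin(12, 0.5).
Step 4: Two-sided exact p-value = sum of Bin(12,0.5) probabilities at or below the observed probability = 0.006348.
Step 5: alpha = 0.1. reject H0.

n_eff = 12, pos = 1, neg = 11, p = 0.006348, reject H0.


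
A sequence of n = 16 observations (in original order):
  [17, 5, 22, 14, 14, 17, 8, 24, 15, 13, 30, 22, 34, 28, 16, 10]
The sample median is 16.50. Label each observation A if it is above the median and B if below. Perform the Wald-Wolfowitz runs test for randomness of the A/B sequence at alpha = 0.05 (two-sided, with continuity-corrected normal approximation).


Step 1: Compute median = 16.50; label A = above, B = below.
Labels in order: ABABBABABBAAAABB  (n_A = 8, n_B = 8)
Step 2: Count runs R = 10.
Step 3: Under H0 (random ordering), E[R] = 2*n_A*n_B/(n_A+n_B) + 1 = 2*8*8/16 + 1 = 9.0000.
        Var[R] = 2*n_A*n_B*(2*n_A*n_B - n_A - n_B) / ((n_A+n_B)^2 * (n_A+n_B-1)) = 14336/3840 = 3.7333.
        SD[R] = 1.9322.
Step 4: Continuity-corrected z = (R - 0.5 - E[R]) / SD[R] = (10 - 0.5 - 9.0000) / 1.9322 = 0.2588.
Step 5: Two-sided p-value via normal approximation = 2*(1 - Phi(|z|)) = 0.795809.
Step 6: alpha = 0.05. fail to reject H0.

R = 10, z = 0.2588, p = 0.795809, fail to reject H0.


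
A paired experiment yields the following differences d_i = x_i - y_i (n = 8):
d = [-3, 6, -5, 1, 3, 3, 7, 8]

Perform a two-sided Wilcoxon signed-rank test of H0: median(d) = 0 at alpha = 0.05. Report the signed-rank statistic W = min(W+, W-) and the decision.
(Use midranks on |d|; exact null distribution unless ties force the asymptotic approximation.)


Step 1: Drop any zero differences (none here) and take |d_i|.
|d| = [3, 6, 5, 1, 3, 3, 7, 8]
Step 2: Midrank |d_i| (ties get averaged ranks).
ranks: |3|->3, |6|->6, |5|->5, |1|->1, |3|->3, |3|->3, |7|->7, |8|->8
Step 3: Attach original signs; sum ranks with positive sign and with negative sign.
W+ = 6 + 1 + 3 + 3 + 7 + 8 = 28
W- = 3 + 5 = 8
(Check: W+ + W- = 36 should equal n(n+1)/2 = 36.)
Step 4: Test statistic W = min(W+, W-) = 8.
Step 5: Ties in |d|, so use the tie-corrected normal approximation.
        E[W] = n(n+1)/4 = 8*9/4 = 18.
        Tie groups: |d|=3 (t=3); sum(t^3 - t) = 24.
        Var[W] = n(n+1)(2n+1)/24 - sum(t^3-t)/48 = 1224/24 - 24/48 = 50.5.
        z = (W - E[W]) / sqrt(Var[W]) = (8 - 18) / 7.1063 = -1.4072.
        Two-sided p = 2*Phi(z) = 0.159370.
Step 6: alpha = 0.05. fail to reject H0.

W+ = 28, W- = 8, W = min = 8, p = 0.159370, fail to reject H0.


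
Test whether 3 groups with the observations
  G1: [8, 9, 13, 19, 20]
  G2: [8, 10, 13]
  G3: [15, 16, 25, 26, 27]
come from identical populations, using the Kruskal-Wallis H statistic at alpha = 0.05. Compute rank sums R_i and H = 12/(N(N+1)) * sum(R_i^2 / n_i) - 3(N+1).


Step 1: Combine all N = 13 observations and assign midranks.
sorted (value, group, rank): (8,G1,1.5), (8,G2,1.5), (9,G1,3), (10,G2,4), (13,G1,5.5), (13,G2,5.5), (15,G3,7), (16,G3,8), (19,G1,9), (20,G1,10), (25,G3,11), (26,G3,12), (27,G3,13)
Step 2: Sum ranks within each group.
R_1 = 29 (n_1 = 5)
R_2 = 11 (n_2 = 3)
R_3 = 51 (n_3 = 5)
Step 3: H = 12/(N(N+1)) * sum(R_i^2/n_i) - 3(N+1)
     = 12/(13*14) * (29^2/5 + 11^2/3 + 51^2/5) - 3*14
     = 0.065934 * 728.733 - 42
     = 6.048352.
Step 4: Ties present; correction factor C = 1 - 12/(13^3 - 13) = 0.994505. Corrected H = 6.048352 / 0.994505 = 6.081768.
Step 5: Under H0, H ~ chi^2(2); p-value = 0.047793.
Step 6: alpha = 0.05. reject H0.

H = 6.0818, df = 2, p = 0.047793, reject H0.


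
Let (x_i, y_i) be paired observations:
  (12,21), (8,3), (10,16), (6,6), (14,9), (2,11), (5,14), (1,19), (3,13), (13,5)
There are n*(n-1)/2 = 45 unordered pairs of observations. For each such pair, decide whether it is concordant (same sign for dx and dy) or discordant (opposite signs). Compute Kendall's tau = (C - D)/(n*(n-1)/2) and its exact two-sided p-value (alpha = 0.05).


Step 1: Enumerate the 45 unordered pairs (i,j) with i<j and classify each by sign(x_j-x_i) * sign(y_j-y_i).
  (1,2):dx=-4,dy=-18->C; (1,3):dx=-2,dy=-5->C; (1,4):dx=-6,dy=-15->C; (1,5):dx=+2,dy=-12->D
  (1,6):dx=-10,dy=-10->C; (1,7):dx=-7,dy=-7->C; (1,8):dx=-11,dy=-2->C; (1,9):dx=-9,dy=-8->C
  (1,10):dx=+1,dy=-16->D; (2,3):dx=+2,dy=+13->C; (2,4):dx=-2,dy=+3->D; (2,5):dx=+6,dy=+6->C
  (2,6):dx=-6,dy=+8->D; (2,7):dx=-3,dy=+11->D; (2,8):dx=-7,dy=+16->D; (2,9):dx=-5,dy=+10->D
  (2,10):dx=+5,dy=+2->C; (3,4):dx=-4,dy=-10->C; (3,5):dx=+4,dy=-7->D; (3,6):dx=-8,dy=-5->C
  (3,7):dx=-5,dy=-2->C; (3,8):dx=-9,dy=+3->D; (3,9):dx=-7,dy=-3->C; (3,10):dx=+3,dy=-11->D
  (4,5):dx=+8,dy=+3->C; (4,6):dx=-4,dy=+5->D; (4,7):dx=-1,dy=+8->D; (4,8):dx=-5,dy=+13->D
  (4,9):dx=-3,dy=+7->D; (4,10):dx=+7,dy=-1->D; (5,6):dx=-12,dy=+2->D; (5,7):dx=-9,dy=+5->D
  (5,8):dx=-13,dy=+10->D; (5,9):dx=-11,dy=+4->D; (5,10):dx=-1,dy=-4->C; (6,7):dx=+3,dy=+3->C
  (6,8):dx=-1,dy=+8->D; (6,9):dx=+1,dy=+2->C; (6,10):dx=+11,dy=-6->D; (7,8):dx=-4,dy=+5->D
  (7,9):dx=-2,dy=-1->C; (7,10):dx=+8,dy=-9->D; (8,9):dx=+2,dy=-6->D; (8,10):dx=+12,dy=-14->D
  (9,10):dx=+10,dy=-8->D
Step 2: C = 19, D = 26, total pairs = 45.
Step 3: tau = (C - D)/(n(n-1)/2) = (19 - 26)/45 = -0.155556.
Step 4: Exact two-sided p-value (enumerate n! = 3628800 permutations of y under H0): p = 0.600654.
Step 5: alpha = 0.05. fail to reject H0.

tau_b = -0.1556 (C=19, D=26), p = 0.600654, fail to reject H0.


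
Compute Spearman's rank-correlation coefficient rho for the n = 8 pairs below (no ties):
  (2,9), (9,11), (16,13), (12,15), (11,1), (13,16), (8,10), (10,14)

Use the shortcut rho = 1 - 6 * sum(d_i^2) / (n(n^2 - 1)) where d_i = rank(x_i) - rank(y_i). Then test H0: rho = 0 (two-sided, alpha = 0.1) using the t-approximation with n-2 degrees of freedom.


Step 1: Rank x and y separately (midranks; no ties here).
rank(x): 2->1, 9->3, 16->8, 12->6, 11->5, 13->7, 8->2, 10->4
rank(y): 9->2, 11->4, 13->5, 15->7, 1->1, 16->8, 10->3, 14->6
Step 2: d_i = R_x(i) - R_y(i); compute d_i^2.
  (1-2)^2=1, (3-4)^2=1, (8-5)^2=9, (6-7)^2=1, (5-1)^2=16, (7-8)^2=1, (2-3)^2=1, (4-6)^2=4
sum(d^2) = 34.
Step 3: rho = 1 - 6*34 / (8*(8^2 - 1)) = 1 - 204/504 = 0.595238.
Step 4: Under H0, t = rho * sqrt((n-2)/(1-rho^2)) = 1.8145 ~ t(6).
Step 5: Two-sided p-value from the t-distribution with 6 df = 0.119530.
Step 6: alpha = 0.1. fail to reject H0.

rho = 0.5952, p = 0.119530, fail to reject H0 at alpha = 0.1.


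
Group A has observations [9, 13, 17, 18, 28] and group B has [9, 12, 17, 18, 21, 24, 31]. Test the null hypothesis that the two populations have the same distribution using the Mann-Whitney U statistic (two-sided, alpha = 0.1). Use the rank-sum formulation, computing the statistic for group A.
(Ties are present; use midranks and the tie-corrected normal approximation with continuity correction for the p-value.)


Step 1: Combine and sort all 12 observations; assign midranks.
sorted (value, group): (9,X), (9,Y), (12,Y), (13,X), (17,X), (17,Y), (18,X), (18,Y), (21,Y), (24,Y), (28,X), (31,Y)
ranks: 9->1.5, 9->1.5, 12->3, 13->4, 17->5.5, 17->5.5, 18->7.5, 18->7.5, 21->9, 24->10, 28->11, 31->12
Step 2: Rank sum for X: R1 = 1.5 + 4 + 5.5 + 7.5 + 11 = 29.5.
Step 3: U_X = R1 - n1(n1+1)/2 = 29.5 - 5*6/2 = 29.5 - 15 = 14.5.
       U_Y = n1*n2 - U_X = 35 - 14.5 = 20.5.
Step 4: Ties are present, so use the tie-corrected normal approximation (with continuity correction) for the p-value.
Step 5: p-value = 0.683167; compare to alpha = 0.1. fail to reject H0.

U_X = 14.5, p = 0.683167, fail to reject H0 at alpha = 0.1.


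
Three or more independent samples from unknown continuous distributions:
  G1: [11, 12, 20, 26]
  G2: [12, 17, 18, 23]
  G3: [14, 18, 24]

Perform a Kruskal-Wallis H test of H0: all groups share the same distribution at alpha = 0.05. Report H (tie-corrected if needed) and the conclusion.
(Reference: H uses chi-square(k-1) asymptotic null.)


Step 1: Combine all N = 11 observations and assign midranks.
sorted (value, group, rank): (11,G1,1), (12,G1,2.5), (12,G2,2.5), (14,G3,4), (17,G2,5), (18,G2,6.5), (18,G3,6.5), (20,G1,8), (23,G2,9), (24,G3,10), (26,G1,11)
Step 2: Sum ranks within each group.
R_1 = 22.5 (n_1 = 4)
R_2 = 23 (n_2 = 4)
R_3 = 20.5 (n_3 = 3)
Step 3: H = 12/(N(N+1)) * sum(R_i^2/n_i) - 3(N+1)
     = 12/(11*12) * (22.5^2/4 + 23^2/4 + 20.5^2/3) - 3*12
     = 0.090909 * 398.896 - 36
     = 0.263258.
Step 4: Ties present; correction factor C = 1 - 12/(11^3 - 11) = 0.990909. Corrected H = 0.263258 / 0.990909 = 0.265673.
Step 5: Under H0, H ~ chi^2(2); p-value = 0.875608.
Step 6: alpha = 0.05. fail to reject H0.

H = 0.2657, df = 2, p = 0.875608, fail to reject H0.


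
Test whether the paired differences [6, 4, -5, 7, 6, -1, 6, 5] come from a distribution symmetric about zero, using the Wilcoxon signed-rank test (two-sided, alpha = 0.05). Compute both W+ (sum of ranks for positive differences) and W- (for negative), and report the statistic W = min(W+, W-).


Step 1: Drop any zero differences (none here) and take |d_i|.
|d| = [6, 4, 5, 7, 6, 1, 6, 5]
Step 2: Midrank |d_i| (ties get averaged ranks).
ranks: |6|->6, |4|->2, |5|->3.5, |7|->8, |6|->6, |1|->1, |6|->6, |5|->3.5
Step 3: Attach original signs; sum ranks with positive sign and with negative sign.
W+ = 6 + 2 + 8 + 6 + 6 + 3.5 = 31.5
W- = 3.5 + 1 = 4.5
(Check: W+ + W- = 36 should equal n(n+1)/2 = 36.)
Step 4: Test statistic W = min(W+, W-) = 4.5.
Step 5: Ties in |d|, so use the tie-corrected normal approximation.
        E[W] = n(n+1)/4 = 8*9/4 = 18.
        Tie groups: |d|=5 (t=2), |d|=6 (t=3); sum(t^3 - t) = 30.
        Var[W] = n(n+1)(2n+1)/24 - sum(t^3-t)/48 = 1224/24 - 30/48 = 50.375.
        z = (W - E[W]) / sqrt(Var[W]) = (4.5 - 18) / 7.0975 = -1.9021.
        Two-sided p = 2*Phi(z) = 0.057162.
Step 6: alpha = 0.05. fail to reject H0.

W+ = 31.5, W- = 4.5, W = min = 4.5, p = 0.057162, fail to reject H0.


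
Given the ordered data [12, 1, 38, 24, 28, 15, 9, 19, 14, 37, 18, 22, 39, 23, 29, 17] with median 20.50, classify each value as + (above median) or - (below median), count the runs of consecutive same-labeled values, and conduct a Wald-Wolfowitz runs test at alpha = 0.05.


Step 1: Compute median = 20.50; label A = above, B = below.
Labels in order: BBAAABBBBABAAAAB  (n_A = 8, n_B = 8)
Step 2: Count runs R = 7.
Step 3: Under H0 (random ordering), E[R] = 2*n_A*n_B/(n_A+n_B) + 1 = 2*8*8/16 + 1 = 9.0000.
        Var[R] = 2*n_A*n_B*(2*n_A*n_B - n_A - n_B) / ((n_A+n_B)^2 * (n_A+n_B-1)) = 14336/3840 = 3.7333.
        SD[R] = 1.9322.
Step 4: Continuity-corrected z = (R + 0.5 - E[R]) / SD[R] = (7 + 0.5 - 9.0000) / 1.9322 = -0.7763.
Step 5: Two-sided p-value via normal approximation = 2*(1 - Phi(|z|)) = 0.437558.
Step 6: alpha = 0.05. fail to reject H0.

R = 7, z = -0.7763, p = 0.437558, fail to reject H0.


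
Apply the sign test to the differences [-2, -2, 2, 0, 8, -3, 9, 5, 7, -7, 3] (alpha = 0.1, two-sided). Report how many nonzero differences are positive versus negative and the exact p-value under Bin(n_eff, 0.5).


Step 1: Discard zero differences. Original n = 11; n_eff = number of nonzero differences = 10.
Nonzero differences (with sign): -2, -2, +2, +8, -3, +9, +5, +7, -7, +3
Step 2: Count signs: positive = 6, negative = 4.
Step 3: Under H0: P(positive) = 0.5, so the number of positives S ~ Bin(10, 0.5).
Step 4: Two-sided exact p-value = sum of Bin(10,0.5) probabilities at or below the observed probability = 0.753906.
Step 5: alpha = 0.1. fail to reject H0.

n_eff = 10, pos = 6, neg = 4, p = 0.753906, fail to reject H0.


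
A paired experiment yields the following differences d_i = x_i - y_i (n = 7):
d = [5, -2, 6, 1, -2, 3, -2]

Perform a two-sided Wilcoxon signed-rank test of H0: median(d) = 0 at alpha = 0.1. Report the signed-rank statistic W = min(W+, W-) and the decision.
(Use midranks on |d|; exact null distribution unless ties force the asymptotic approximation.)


Step 1: Drop any zero differences (none here) and take |d_i|.
|d| = [5, 2, 6, 1, 2, 3, 2]
Step 2: Midrank |d_i| (ties get averaged ranks).
ranks: |5|->6, |2|->3, |6|->7, |1|->1, |2|->3, |3|->5, |2|->3
Step 3: Attach original signs; sum ranks with positive sign and with negative sign.
W+ = 6 + 7 + 1 + 5 = 19
W- = 3 + 3 + 3 = 9
(Check: W+ + W- = 28 should equal n(n+1)/2 = 28.)
Step 4: Test statistic W = min(W+, W-) = 9.
Step 5: Ties in |d|, so use the tie-corrected normal approximation.
        E[W] = n(n+1)/4 = 7*8/4 = 14.
        Tie groups: |d|=2 (t=3); sum(t^3 - t) = 24.
        Var[W] = n(n+1)(2n+1)/24 - sum(t^3-t)/48 = 840/24 - 24/48 = 34.5.
        z = (W - E[W]) / sqrt(Var[W]) = (9 - 14) / 5.8737 = -0.8513.
        Two-sided p = 2*Phi(z) = 0.394627.
Step 6: alpha = 0.1. fail to reject H0.

W+ = 19, W- = 9, W = min = 9, p = 0.394627, fail to reject H0.


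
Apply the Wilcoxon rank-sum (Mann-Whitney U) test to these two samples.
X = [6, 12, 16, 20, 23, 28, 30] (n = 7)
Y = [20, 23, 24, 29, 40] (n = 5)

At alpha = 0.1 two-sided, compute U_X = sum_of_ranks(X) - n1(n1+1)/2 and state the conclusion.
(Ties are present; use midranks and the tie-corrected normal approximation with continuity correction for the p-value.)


Step 1: Combine and sort all 12 observations; assign midranks.
sorted (value, group): (6,X), (12,X), (16,X), (20,X), (20,Y), (23,X), (23,Y), (24,Y), (28,X), (29,Y), (30,X), (40,Y)
ranks: 6->1, 12->2, 16->3, 20->4.5, 20->4.5, 23->6.5, 23->6.5, 24->8, 28->9, 29->10, 30->11, 40->12
Step 2: Rank sum for X: R1 = 1 + 2 + 3 + 4.5 + 6.5 + 9 + 11 = 37.
Step 3: U_X = R1 - n1(n1+1)/2 = 37 - 7*8/2 = 37 - 28 = 9.
       U_Y = n1*n2 - U_X = 35 - 9 = 26.
Step 4: Ties are present, so use the tie-corrected normal approximation (with continuity correction) for the p-value.
Step 5: p-value = 0.192314; compare to alpha = 0.1. fail to reject H0.

U_X = 9, p = 0.192314, fail to reject H0 at alpha = 0.1.


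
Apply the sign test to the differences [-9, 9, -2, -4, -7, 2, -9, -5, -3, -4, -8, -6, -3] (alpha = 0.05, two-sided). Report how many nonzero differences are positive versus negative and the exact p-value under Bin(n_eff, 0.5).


Step 1: Discard zero differences. Original n = 13; n_eff = number of nonzero differences = 13.
Nonzero differences (with sign): -9, +9, -2, -4, -7, +2, -9, -5, -3, -4, -8, -6, -3
Step 2: Count signs: positive = 2, negative = 11.
Step 3: Under H0: P(positive) = 0.5, so the number of positives S ~ Bin(13, 0.5).
Step 4: Two-sided exact p-value = sum of Bin(13,0.5) probabilities at or below the observed probability = 0.022461.
Step 5: alpha = 0.05. reject H0.

n_eff = 13, pos = 2, neg = 11, p = 0.022461, reject H0.


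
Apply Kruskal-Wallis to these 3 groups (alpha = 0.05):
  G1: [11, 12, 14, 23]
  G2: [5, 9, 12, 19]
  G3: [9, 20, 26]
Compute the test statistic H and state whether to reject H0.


Step 1: Combine all N = 11 observations and assign midranks.
sorted (value, group, rank): (5,G2,1), (9,G2,2.5), (9,G3,2.5), (11,G1,4), (12,G1,5.5), (12,G2,5.5), (14,G1,7), (19,G2,8), (20,G3,9), (23,G1,10), (26,G3,11)
Step 2: Sum ranks within each group.
R_1 = 26.5 (n_1 = 4)
R_2 = 17 (n_2 = 4)
R_3 = 22.5 (n_3 = 3)
Step 3: H = 12/(N(N+1)) * sum(R_i^2/n_i) - 3(N+1)
     = 12/(11*12) * (26.5^2/4 + 17^2/4 + 22.5^2/3) - 3*12
     = 0.090909 * 416.562 - 36
     = 1.869318.
Step 4: Ties present; correction factor C = 1 - 12/(11^3 - 11) = 0.990909. Corrected H = 1.869318 / 0.990909 = 1.886468.
Step 5: Under H0, H ~ chi^2(2); p-value = 0.389367.
Step 6: alpha = 0.05. fail to reject H0.

H = 1.8865, df = 2, p = 0.389367, fail to reject H0.


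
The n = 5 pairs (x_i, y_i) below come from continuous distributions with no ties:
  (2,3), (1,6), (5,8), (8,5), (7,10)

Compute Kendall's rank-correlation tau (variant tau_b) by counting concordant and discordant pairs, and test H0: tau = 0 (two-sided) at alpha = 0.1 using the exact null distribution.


Step 1: Enumerate the 10 unordered pairs (i,j) with i<j and classify each by sign(x_j-x_i) * sign(y_j-y_i).
  (1,2):dx=-1,dy=+3->D; (1,3):dx=+3,dy=+5->C; (1,4):dx=+6,dy=+2->C; (1,5):dx=+5,dy=+7->C
  (2,3):dx=+4,dy=+2->C; (2,4):dx=+7,dy=-1->D; (2,5):dx=+6,dy=+4->C; (3,4):dx=+3,dy=-3->D
  (3,5):dx=+2,dy=+2->C; (4,5):dx=-1,dy=+5->D
Step 2: C = 6, D = 4, total pairs = 10.
Step 3: tau = (C - D)/(n(n-1)/2) = (6 - 4)/10 = 0.200000.
Step 4: Exact two-sided p-value (enumerate n! = 120 permutations of y under H0): p = 0.816667.
Step 5: alpha = 0.1. fail to reject H0.

tau_b = 0.2000 (C=6, D=4), p = 0.816667, fail to reject H0.


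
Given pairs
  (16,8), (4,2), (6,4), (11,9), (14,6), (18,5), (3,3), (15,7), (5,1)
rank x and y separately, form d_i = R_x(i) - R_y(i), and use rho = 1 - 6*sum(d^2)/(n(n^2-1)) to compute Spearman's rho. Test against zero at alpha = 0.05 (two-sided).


Step 1: Rank x and y separately (midranks; no ties here).
rank(x): 16->8, 4->2, 6->4, 11->5, 14->6, 18->9, 3->1, 15->7, 5->3
rank(y): 8->8, 2->2, 4->4, 9->9, 6->6, 5->5, 3->3, 7->7, 1->1
Step 2: d_i = R_x(i) - R_y(i); compute d_i^2.
  (8-8)^2=0, (2-2)^2=0, (4-4)^2=0, (5-9)^2=16, (6-6)^2=0, (9-5)^2=16, (1-3)^2=4, (7-7)^2=0, (3-1)^2=4
sum(d^2) = 40.
Step 3: rho = 1 - 6*40 / (9*(9^2 - 1)) = 1 - 240/720 = 0.666667.
Step 4: Under H0, t = rho * sqrt((n-2)/(1-rho^2)) = 2.3664 ~ t(7).
Step 5: Two-sided p-value from the t-distribution with 7 df = 0.049867.
Step 6: alpha = 0.05. reject H0.

rho = 0.6667, p = 0.049867, reject H0 at alpha = 0.05.


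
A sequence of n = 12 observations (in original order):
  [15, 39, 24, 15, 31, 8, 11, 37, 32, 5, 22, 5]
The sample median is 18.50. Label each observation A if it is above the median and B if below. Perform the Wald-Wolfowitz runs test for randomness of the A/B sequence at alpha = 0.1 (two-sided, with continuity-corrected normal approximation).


Step 1: Compute median = 18.50; label A = above, B = below.
Labels in order: BAABABBAABAB  (n_A = 6, n_B = 6)
Step 2: Count runs R = 9.
Step 3: Under H0 (random ordering), E[R] = 2*n_A*n_B/(n_A+n_B) + 1 = 2*6*6/12 + 1 = 7.0000.
        Var[R] = 2*n_A*n_B*(2*n_A*n_B - n_A - n_B) / ((n_A+n_B)^2 * (n_A+n_B-1)) = 4320/1584 = 2.7273.
        SD[R] = 1.6514.
Step 4: Continuity-corrected z = (R - 0.5 - E[R]) / SD[R] = (9 - 0.5 - 7.0000) / 1.6514 = 0.9083.
Step 5: Two-sided p-value via normal approximation = 2*(1 - Phi(|z|)) = 0.363722.
Step 6: alpha = 0.1. fail to reject H0.

R = 9, z = 0.9083, p = 0.363722, fail to reject H0.


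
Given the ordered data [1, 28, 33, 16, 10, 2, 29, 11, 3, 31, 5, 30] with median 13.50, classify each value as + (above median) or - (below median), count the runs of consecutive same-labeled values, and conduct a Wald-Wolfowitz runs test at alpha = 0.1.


Step 1: Compute median = 13.50; label A = above, B = below.
Labels in order: BAAABBABBABA  (n_A = 6, n_B = 6)
Step 2: Count runs R = 8.
Step 3: Under H0 (random ordering), E[R] = 2*n_A*n_B/(n_A+n_B) + 1 = 2*6*6/12 + 1 = 7.0000.
        Var[R] = 2*n_A*n_B*(2*n_A*n_B - n_A - n_B) / ((n_A+n_B)^2 * (n_A+n_B-1)) = 4320/1584 = 2.7273.
        SD[R] = 1.6514.
Step 4: Continuity-corrected z = (R - 0.5 - E[R]) / SD[R] = (8 - 0.5 - 7.0000) / 1.6514 = 0.3028.
Step 5: Two-sided p-value via normal approximation = 2*(1 - Phi(|z|)) = 0.762069.
Step 6: alpha = 0.1. fail to reject H0.

R = 8, z = 0.3028, p = 0.762069, fail to reject H0.


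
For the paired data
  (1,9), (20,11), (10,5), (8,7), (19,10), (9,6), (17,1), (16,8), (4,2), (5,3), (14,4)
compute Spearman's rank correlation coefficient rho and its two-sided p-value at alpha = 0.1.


Step 1: Rank x and y separately (midranks; no ties here).
rank(x): 1->1, 20->11, 10->6, 8->4, 19->10, 9->5, 17->9, 16->8, 4->2, 5->3, 14->7
rank(y): 9->9, 11->11, 5->5, 7->7, 10->10, 6->6, 1->1, 8->8, 2->2, 3->3, 4->4
Step 2: d_i = R_x(i) - R_y(i); compute d_i^2.
  (1-9)^2=64, (11-11)^2=0, (6-5)^2=1, (4-7)^2=9, (10-10)^2=0, (5-6)^2=1, (9-1)^2=64, (8-8)^2=0, (2-2)^2=0, (3-3)^2=0, (7-4)^2=9
sum(d^2) = 148.
Step 3: rho = 1 - 6*148 / (11*(11^2 - 1)) = 1 - 888/1320 = 0.327273.
Step 4: Under H0, t = rho * sqrt((n-2)/(1-rho^2)) = 1.0390 ~ t(9).
Step 5: Two-sided p-value from the t-distribution with 9 df = 0.325895.
Step 6: alpha = 0.1. fail to reject H0.

rho = 0.3273, p = 0.325895, fail to reject H0 at alpha = 0.1.


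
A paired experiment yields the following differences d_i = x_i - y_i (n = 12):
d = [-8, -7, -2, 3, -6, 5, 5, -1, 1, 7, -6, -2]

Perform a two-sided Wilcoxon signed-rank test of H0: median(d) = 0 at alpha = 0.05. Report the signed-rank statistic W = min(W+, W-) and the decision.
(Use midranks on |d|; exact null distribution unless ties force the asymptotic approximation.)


Step 1: Drop any zero differences (none here) and take |d_i|.
|d| = [8, 7, 2, 3, 6, 5, 5, 1, 1, 7, 6, 2]
Step 2: Midrank |d_i| (ties get averaged ranks).
ranks: |8|->12, |7|->10.5, |2|->3.5, |3|->5, |6|->8.5, |5|->6.5, |5|->6.5, |1|->1.5, |1|->1.5, |7|->10.5, |6|->8.5, |2|->3.5
Step 3: Attach original signs; sum ranks with positive sign and with negative sign.
W+ = 5 + 6.5 + 6.5 + 1.5 + 10.5 = 30
W- = 12 + 10.5 + 3.5 + 8.5 + 1.5 + 8.5 + 3.5 = 48
(Check: W+ + W- = 78 should equal n(n+1)/2 = 78.)
Step 4: Test statistic W = min(W+, W-) = 30.
Step 5: Ties in |d|, so use the tie-corrected normal approximation.
        E[W] = n(n+1)/4 = 12*13/4 = 39.
        Tie groups: |d|=1 (t=2), |d|=2 (t=2), |d|=5 (t=2), |d|=6 (t=2), |d|=7 (t=2); sum(t^3 - t) = 30.
        Var[W] = n(n+1)(2n+1)/24 - sum(t^3-t)/48 = 3900/24 - 30/48 = 161.875.
        z = (W - E[W]) / sqrt(Var[W]) = (30 - 39) / 12.7230 = -0.7074.
        Two-sided p = 2*Phi(z) = 0.479331.
Step 6: alpha = 0.05. fail to reject H0.

W+ = 30, W- = 48, W = min = 30, p = 0.479331, fail to reject H0.


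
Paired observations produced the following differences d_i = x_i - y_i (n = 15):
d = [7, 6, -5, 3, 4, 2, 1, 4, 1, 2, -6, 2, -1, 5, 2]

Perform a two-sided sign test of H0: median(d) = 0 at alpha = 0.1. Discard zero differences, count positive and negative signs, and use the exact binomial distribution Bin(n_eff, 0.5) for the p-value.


Step 1: Discard zero differences. Original n = 15; n_eff = number of nonzero differences = 15.
Nonzero differences (with sign): +7, +6, -5, +3, +4, +2, +1, +4, +1, +2, -6, +2, -1, +5, +2
Step 2: Count signs: positive = 12, negative = 3.
Step 3: Under H0: P(positive) = 0.5, so the number of positives S ~ Bin(15, 0.5).
Step 4: Two-sided exact p-value = sum of Bin(15,0.5) probabilities at or below the observed probability = 0.035156.
Step 5: alpha = 0.1. reject H0.

n_eff = 15, pos = 12, neg = 3, p = 0.035156, reject H0.


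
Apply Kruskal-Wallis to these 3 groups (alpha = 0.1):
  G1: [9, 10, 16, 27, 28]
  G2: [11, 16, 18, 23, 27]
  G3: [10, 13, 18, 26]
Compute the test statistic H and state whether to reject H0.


Step 1: Combine all N = 14 observations and assign midranks.
sorted (value, group, rank): (9,G1,1), (10,G1,2.5), (10,G3,2.5), (11,G2,4), (13,G3,5), (16,G1,6.5), (16,G2,6.5), (18,G2,8.5), (18,G3,8.5), (23,G2,10), (26,G3,11), (27,G1,12.5), (27,G2,12.5), (28,G1,14)
Step 2: Sum ranks within each group.
R_1 = 36.5 (n_1 = 5)
R_2 = 41.5 (n_2 = 5)
R_3 = 27 (n_3 = 4)
Step 3: H = 12/(N(N+1)) * sum(R_i^2/n_i) - 3(N+1)
     = 12/(14*15) * (36.5^2/5 + 41.5^2/5 + 27^2/4) - 3*15
     = 0.057143 * 793.15 - 45
     = 0.322857.
Step 4: Ties present; correction factor C = 1 - 24/(14^3 - 14) = 0.991209. Corrected H = 0.322857 / 0.991209 = 0.325721.
Step 5: Under H0, H ~ chi^2(2); p-value = 0.849710.
Step 6: alpha = 0.1. fail to reject H0.

H = 0.3257, df = 2, p = 0.849710, fail to reject H0.


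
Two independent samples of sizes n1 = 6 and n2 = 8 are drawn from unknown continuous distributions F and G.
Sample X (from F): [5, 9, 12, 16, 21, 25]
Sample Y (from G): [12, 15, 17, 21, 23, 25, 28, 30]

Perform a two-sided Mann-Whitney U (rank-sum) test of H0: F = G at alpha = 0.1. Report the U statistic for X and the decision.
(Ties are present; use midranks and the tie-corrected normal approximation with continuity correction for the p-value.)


Step 1: Combine and sort all 14 observations; assign midranks.
sorted (value, group): (5,X), (9,X), (12,X), (12,Y), (15,Y), (16,X), (17,Y), (21,X), (21,Y), (23,Y), (25,X), (25,Y), (28,Y), (30,Y)
ranks: 5->1, 9->2, 12->3.5, 12->3.5, 15->5, 16->6, 17->7, 21->8.5, 21->8.5, 23->10, 25->11.5, 25->11.5, 28->13, 30->14
Step 2: Rank sum for X: R1 = 1 + 2 + 3.5 + 6 + 8.5 + 11.5 = 32.5.
Step 3: U_X = R1 - n1(n1+1)/2 = 32.5 - 6*7/2 = 32.5 - 21 = 11.5.
       U_Y = n1*n2 - U_X = 48 - 11.5 = 36.5.
Step 4: Ties are present, so use the tie-corrected normal approximation (with continuity correction) for the p-value.
Step 5: p-value = 0.120107; compare to alpha = 0.1. fail to reject H0.

U_X = 11.5, p = 0.120107, fail to reject H0 at alpha = 0.1.


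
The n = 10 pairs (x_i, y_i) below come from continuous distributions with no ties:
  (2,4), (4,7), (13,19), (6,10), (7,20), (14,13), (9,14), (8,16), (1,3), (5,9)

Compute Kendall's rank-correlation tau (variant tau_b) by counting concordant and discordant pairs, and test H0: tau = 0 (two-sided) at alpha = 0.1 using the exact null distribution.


Step 1: Enumerate the 45 unordered pairs (i,j) with i<j and classify each by sign(x_j-x_i) * sign(y_j-y_i).
  (1,2):dx=+2,dy=+3->C; (1,3):dx=+11,dy=+15->C; (1,4):dx=+4,dy=+6->C; (1,5):dx=+5,dy=+16->C
  (1,6):dx=+12,dy=+9->C; (1,7):dx=+7,dy=+10->C; (1,8):dx=+6,dy=+12->C; (1,9):dx=-1,dy=-1->C
  (1,10):dx=+3,dy=+5->C; (2,3):dx=+9,dy=+12->C; (2,4):dx=+2,dy=+3->C; (2,5):dx=+3,dy=+13->C
  (2,6):dx=+10,dy=+6->C; (2,7):dx=+5,dy=+7->C; (2,8):dx=+4,dy=+9->C; (2,9):dx=-3,dy=-4->C
  (2,10):dx=+1,dy=+2->C; (3,4):dx=-7,dy=-9->C; (3,5):dx=-6,dy=+1->D; (3,6):dx=+1,dy=-6->D
  (3,7):dx=-4,dy=-5->C; (3,8):dx=-5,dy=-3->C; (3,9):dx=-12,dy=-16->C; (3,10):dx=-8,dy=-10->C
  (4,5):dx=+1,dy=+10->C; (4,6):dx=+8,dy=+3->C; (4,7):dx=+3,dy=+4->C; (4,8):dx=+2,dy=+6->C
  (4,9):dx=-5,dy=-7->C; (4,10):dx=-1,dy=-1->C; (5,6):dx=+7,dy=-7->D; (5,7):dx=+2,dy=-6->D
  (5,8):dx=+1,dy=-4->D; (5,9):dx=-6,dy=-17->C; (5,10):dx=-2,dy=-11->C; (6,7):dx=-5,dy=+1->D
  (6,8):dx=-6,dy=+3->D; (6,9):dx=-13,dy=-10->C; (6,10):dx=-9,dy=-4->C; (7,8):dx=-1,dy=+2->D
  (7,9):dx=-8,dy=-11->C; (7,10):dx=-4,dy=-5->C; (8,9):dx=-7,dy=-13->C; (8,10):dx=-3,dy=-7->C
  (9,10):dx=+4,dy=+6->C
Step 2: C = 37, D = 8, total pairs = 45.
Step 3: tau = (C - D)/(n(n-1)/2) = (37 - 8)/45 = 0.644444.
Step 4: Exact two-sided p-value (enumerate n! = 3628800 permutations of y under H0): p = 0.009148.
Step 5: alpha = 0.1. reject H0.

tau_b = 0.6444 (C=37, D=8), p = 0.009148, reject H0.


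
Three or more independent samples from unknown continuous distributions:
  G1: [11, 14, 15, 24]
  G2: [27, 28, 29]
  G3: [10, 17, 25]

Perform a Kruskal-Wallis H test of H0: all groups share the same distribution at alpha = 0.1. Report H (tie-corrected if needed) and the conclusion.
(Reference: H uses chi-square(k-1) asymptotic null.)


Step 1: Combine all N = 10 observations and assign midranks.
sorted (value, group, rank): (10,G3,1), (11,G1,2), (14,G1,3), (15,G1,4), (17,G3,5), (24,G1,6), (25,G3,7), (27,G2,8), (28,G2,9), (29,G2,10)
Step 2: Sum ranks within each group.
R_1 = 15 (n_1 = 4)
R_2 = 27 (n_2 = 3)
R_3 = 13 (n_3 = 3)
Step 3: H = 12/(N(N+1)) * sum(R_i^2/n_i) - 3(N+1)
     = 12/(10*11) * (15^2/4 + 27^2/3 + 13^2/3) - 3*11
     = 0.109091 * 355.583 - 33
     = 5.790909.
Step 4: No ties, so H is used without correction.
Step 5: Under H0, H ~ chi^2(2); p-value = 0.055274.
Step 6: alpha = 0.1. reject H0.

H = 5.7909, df = 2, p = 0.055274, reject H0.


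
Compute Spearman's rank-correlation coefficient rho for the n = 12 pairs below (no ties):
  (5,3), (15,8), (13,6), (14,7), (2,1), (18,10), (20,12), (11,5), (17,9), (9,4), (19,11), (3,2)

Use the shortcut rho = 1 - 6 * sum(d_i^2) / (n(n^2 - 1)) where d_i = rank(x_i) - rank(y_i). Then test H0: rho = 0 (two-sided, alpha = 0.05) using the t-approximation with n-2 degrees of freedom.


Step 1: Rank x and y separately (midranks; no ties here).
rank(x): 5->3, 15->8, 13->6, 14->7, 2->1, 18->10, 20->12, 11->5, 17->9, 9->4, 19->11, 3->2
rank(y): 3->3, 8->8, 6->6, 7->7, 1->1, 10->10, 12->12, 5->5, 9->9, 4->4, 11->11, 2->2
Step 2: d_i = R_x(i) - R_y(i); compute d_i^2.
  (3-3)^2=0, (8-8)^2=0, (6-6)^2=0, (7-7)^2=0, (1-1)^2=0, (10-10)^2=0, (12-12)^2=0, (5-5)^2=0, (9-9)^2=0, (4-4)^2=0, (11-11)^2=0, (2-2)^2=0
sum(d^2) = 0.
Step 3: rho = 1 - 6*0 / (12*(12^2 - 1)) = 1 - 0/1716 = 1.000000.
Step 5: Two-sided p-value from the t-distribution with 10 df = 0.000000.
Step 6: alpha = 0.05. reject H0.

rho = 1.0000, p = 0.000000, reject H0 at alpha = 0.05.


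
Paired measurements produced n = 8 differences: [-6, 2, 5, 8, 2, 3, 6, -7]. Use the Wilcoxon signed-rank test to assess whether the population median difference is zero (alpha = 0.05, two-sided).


Step 1: Drop any zero differences (none here) and take |d_i|.
|d| = [6, 2, 5, 8, 2, 3, 6, 7]
Step 2: Midrank |d_i| (ties get averaged ranks).
ranks: |6|->5.5, |2|->1.5, |5|->4, |8|->8, |2|->1.5, |3|->3, |6|->5.5, |7|->7
Step 3: Attach original signs; sum ranks with positive sign and with negative sign.
W+ = 1.5 + 4 + 8 + 1.5 + 3 + 5.5 = 23.5
W- = 5.5 + 7 = 12.5
(Check: W+ + W- = 36 should equal n(n+1)/2 = 36.)
Step 4: Test statistic W = min(W+, W-) = 12.5.
Step 5: Ties in |d|, so use the tie-corrected normal approximation.
        E[W] = n(n+1)/4 = 8*9/4 = 18.
        Tie groups: |d|=2 (t=2), |d|=6 (t=2); sum(t^3 - t) = 12.
        Var[W] = n(n+1)(2n+1)/24 - sum(t^3-t)/48 = 1224/24 - 12/48 = 50.75.
        z = (W - E[W]) / sqrt(Var[W]) = (12.5 - 18) / 7.1239 = -0.7720.
        Two-sided p = 2*Phi(z) = 0.440086.
Step 6: alpha = 0.05. fail to reject H0.

W+ = 23.5, W- = 12.5, W = min = 12.5, p = 0.440086, fail to reject H0.


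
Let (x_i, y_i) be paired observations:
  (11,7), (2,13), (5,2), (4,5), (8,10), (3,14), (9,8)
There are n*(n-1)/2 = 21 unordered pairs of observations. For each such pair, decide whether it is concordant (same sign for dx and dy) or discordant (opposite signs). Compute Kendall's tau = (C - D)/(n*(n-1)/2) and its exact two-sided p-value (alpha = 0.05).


Step 1: Enumerate the 21 unordered pairs (i,j) with i<j and classify each by sign(x_j-x_i) * sign(y_j-y_i).
  (1,2):dx=-9,dy=+6->D; (1,3):dx=-6,dy=-5->C; (1,4):dx=-7,dy=-2->C; (1,5):dx=-3,dy=+3->D
  (1,6):dx=-8,dy=+7->D; (1,7):dx=-2,dy=+1->D; (2,3):dx=+3,dy=-11->D; (2,4):dx=+2,dy=-8->D
  (2,5):dx=+6,dy=-3->D; (2,6):dx=+1,dy=+1->C; (2,7):dx=+7,dy=-5->D; (3,4):dx=-1,dy=+3->D
  (3,5):dx=+3,dy=+8->C; (3,6):dx=-2,dy=+12->D; (3,7):dx=+4,dy=+6->C; (4,5):dx=+4,dy=+5->C
  (4,6):dx=-1,dy=+9->D; (4,7):dx=+5,dy=+3->C; (5,6):dx=-5,dy=+4->D; (5,7):dx=+1,dy=-2->D
  (6,7):dx=+6,dy=-6->D
Step 2: C = 7, D = 14, total pairs = 21.
Step 3: tau = (C - D)/(n(n-1)/2) = (7 - 14)/21 = -0.333333.
Step 4: Exact two-sided p-value (enumerate n! = 5040 permutations of y under H0): p = 0.381349.
Step 5: alpha = 0.05. fail to reject H0.

tau_b = -0.3333 (C=7, D=14), p = 0.381349, fail to reject H0.


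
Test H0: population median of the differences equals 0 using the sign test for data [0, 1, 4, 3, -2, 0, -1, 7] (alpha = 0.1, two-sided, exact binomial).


Step 1: Discard zero differences. Original n = 8; n_eff = number of nonzero differences = 6.
Nonzero differences (with sign): +1, +4, +3, -2, -1, +7
Step 2: Count signs: positive = 4, negative = 2.
Step 3: Under H0: P(positive) = 0.5, so the number of positives S ~ Bin(6, 0.5).
Step 4: Two-sided exact p-value = sum of Bin(6,0.5) probabilities at or below the observed probability = 0.687500.
Step 5: alpha = 0.1. fail to reject H0.

n_eff = 6, pos = 4, neg = 2, p = 0.687500, fail to reject H0.


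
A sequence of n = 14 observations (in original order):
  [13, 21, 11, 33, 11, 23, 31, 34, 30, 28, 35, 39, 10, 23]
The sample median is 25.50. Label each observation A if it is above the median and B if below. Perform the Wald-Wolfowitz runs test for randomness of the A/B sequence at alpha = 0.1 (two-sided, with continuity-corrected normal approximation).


Step 1: Compute median = 25.50; label A = above, B = below.
Labels in order: BBBABBAAAAAABB  (n_A = 7, n_B = 7)
Step 2: Count runs R = 5.
Step 3: Under H0 (random ordering), E[R] = 2*n_A*n_B/(n_A+n_B) + 1 = 2*7*7/14 + 1 = 8.0000.
        Var[R] = 2*n_A*n_B*(2*n_A*n_B - n_A - n_B) / ((n_A+n_B)^2 * (n_A+n_B-1)) = 8232/2548 = 3.2308.
        SD[R] = 1.7974.
Step 4: Continuity-corrected z = (R + 0.5 - E[R]) / SD[R] = (5 + 0.5 - 8.0000) / 1.7974 = -1.3909.
Step 5: Two-sided p-value via normal approximation = 2*(1 - Phi(|z|)) = 0.164264.
Step 6: alpha = 0.1. fail to reject H0.

R = 5, z = -1.3909, p = 0.164264, fail to reject H0.


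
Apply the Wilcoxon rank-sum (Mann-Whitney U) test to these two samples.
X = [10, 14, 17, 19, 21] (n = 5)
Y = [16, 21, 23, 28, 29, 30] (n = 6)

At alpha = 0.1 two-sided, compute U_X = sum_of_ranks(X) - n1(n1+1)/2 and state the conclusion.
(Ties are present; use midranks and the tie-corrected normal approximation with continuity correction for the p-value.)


Step 1: Combine and sort all 11 observations; assign midranks.
sorted (value, group): (10,X), (14,X), (16,Y), (17,X), (19,X), (21,X), (21,Y), (23,Y), (28,Y), (29,Y), (30,Y)
ranks: 10->1, 14->2, 16->3, 17->4, 19->5, 21->6.5, 21->6.5, 23->8, 28->9, 29->10, 30->11
Step 2: Rank sum for X: R1 = 1 + 2 + 4 + 5 + 6.5 = 18.5.
Step 3: U_X = R1 - n1(n1+1)/2 = 18.5 - 5*6/2 = 18.5 - 15 = 3.5.
       U_Y = n1*n2 - U_X = 30 - 3.5 = 26.5.
Step 4: Ties are present, so use the tie-corrected normal approximation (with continuity correction) for the p-value.
Step 5: p-value = 0.044126; compare to alpha = 0.1. reject H0.

U_X = 3.5, p = 0.044126, reject H0 at alpha = 0.1.


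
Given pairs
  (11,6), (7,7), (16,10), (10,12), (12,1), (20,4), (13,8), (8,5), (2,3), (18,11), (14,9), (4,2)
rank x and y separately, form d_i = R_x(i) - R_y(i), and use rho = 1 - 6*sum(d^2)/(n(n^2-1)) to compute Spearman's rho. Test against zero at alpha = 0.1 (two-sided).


Step 1: Rank x and y separately (midranks; no ties here).
rank(x): 11->6, 7->3, 16->10, 10->5, 12->7, 20->12, 13->8, 8->4, 2->1, 18->11, 14->9, 4->2
rank(y): 6->6, 7->7, 10->10, 12->12, 1->1, 4->4, 8->8, 5->5, 3->3, 11->11, 9->9, 2->2
Step 2: d_i = R_x(i) - R_y(i); compute d_i^2.
  (6-6)^2=0, (3-7)^2=16, (10-10)^2=0, (5-12)^2=49, (7-1)^2=36, (12-4)^2=64, (8-8)^2=0, (4-5)^2=1, (1-3)^2=4, (11-11)^2=0, (9-9)^2=0, (2-2)^2=0
sum(d^2) = 170.
Step 3: rho = 1 - 6*170 / (12*(12^2 - 1)) = 1 - 1020/1716 = 0.405594.
Step 4: Under H0, t = rho * sqrt((n-2)/(1-rho^2)) = 1.4032 ~ t(10).
Step 5: Two-sided p-value from the t-distribution with 10 df = 0.190836.
Step 6: alpha = 0.1. fail to reject H0.

rho = 0.4056, p = 0.190836, fail to reject H0 at alpha = 0.1.


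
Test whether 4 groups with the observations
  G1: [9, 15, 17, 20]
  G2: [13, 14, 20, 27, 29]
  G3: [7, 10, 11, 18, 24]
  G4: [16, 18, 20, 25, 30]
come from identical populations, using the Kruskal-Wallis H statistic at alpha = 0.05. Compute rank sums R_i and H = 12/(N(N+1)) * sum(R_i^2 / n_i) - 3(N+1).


Step 1: Combine all N = 19 observations and assign midranks.
sorted (value, group, rank): (7,G3,1), (9,G1,2), (10,G3,3), (11,G3,4), (13,G2,5), (14,G2,6), (15,G1,7), (16,G4,8), (17,G1,9), (18,G3,10.5), (18,G4,10.5), (20,G1,13), (20,G2,13), (20,G4,13), (24,G3,15), (25,G4,16), (27,G2,17), (29,G2,18), (30,G4,19)
Step 2: Sum ranks within each group.
R_1 = 31 (n_1 = 4)
R_2 = 59 (n_2 = 5)
R_3 = 33.5 (n_3 = 5)
R_4 = 66.5 (n_4 = 5)
Step 3: H = 12/(N(N+1)) * sum(R_i^2/n_i) - 3(N+1)
     = 12/(19*20) * (31^2/4 + 59^2/5 + 33.5^2/5 + 66.5^2/5) - 3*20
     = 0.031579 * 2045.35 - 60
     = 4.590000.
Step 4: Ties present; correction factor C = 1 - 30/(19^3 - 19) = 0.995614. Corrected H = 4.590000 / 0.995614 = 4.610220.
Step 5: Under H0, H ~ chi^2(3); p-value = 0.202667.
Step 6: alpha = 0.05. fail to reject H0.

H = 4.6102, df = 3, p = 0.202667, fail to reject H0.


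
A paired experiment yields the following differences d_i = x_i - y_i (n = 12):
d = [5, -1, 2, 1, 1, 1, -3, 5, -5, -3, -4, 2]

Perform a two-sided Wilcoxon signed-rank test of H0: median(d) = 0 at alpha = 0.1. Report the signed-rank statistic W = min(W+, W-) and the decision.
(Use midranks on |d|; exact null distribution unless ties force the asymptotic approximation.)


Step 1: Drop any zero differences (none here) and take |d_i|.
|d| = [5, 1, 2, 1, 1, 1, 3, 5, 5, 3, 4, 2]
Step 2: Midrank |d_i| (ties get averaged ranks).
ranks: |5|->11, |1|->2.5, |2|->5.5, |1|->2.5, |1|->2.5, |1|->2.5, |3|->7.5, |5|->11, |5|->11, |3|->7.5, |4|->9, |2|->5.5
Step 3: Attach original signs; sum ranks with positive sign and with negative sign.
W+ = 11 + 5.5 + 2.5 + 2.5 + 2.5 + 11 + 5.5 = 40.5
W- = 2.5 + 7.5 + 11 + 7.5 + 9 = 37.5
(Check: W+ + W- = 78 should equal n(n+1)/2 = 78.)
Step 4: Test statistic W = min(W+, W-) = 37.5.
Step 5: Ties in |d|, so use the tie-corrected normal approximation.
        E[W] = n(n+1)/4 = 12*13/4 = 39.
        Tie groups: |d|=1 (t=4), |d|=2 (t=2), |d|=3 (t=2), |d|=5 (t=3); sum(t^3 - t) = 96.
        Var[W] = n(n+1)(2n+1)/24 - sum(t^3-t)/48 = 3900/24 - 96/48 = 160.5.
        z = (W - E[W]) / sqrt(Var[W]) = (37.5 - 39) / 12.6689 = -0.1184.
        Two-sided p = 2*Phi(z) = 0.905750.
Step 6: alpha = 0.1. fail to reject H0.

W+ = 40.5, W- = 37.5, W = min = 37.5, p = 0.905750, fail to reject H0.


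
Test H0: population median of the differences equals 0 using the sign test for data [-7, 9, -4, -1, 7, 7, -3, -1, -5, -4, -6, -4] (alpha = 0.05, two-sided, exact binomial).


Step 1: Discard zero differences. Original n = 12; n_eff = number of nonzero differences = 12.
Nonzero differences (with sign): -7, +9, -4, -1, +7, +7, -3, -1, -5, -4, -6, -4
Step 2: Count signs: positive = 3, negative = 9.
Step 3: Under H0: P(positive) = 0.5, so the number of positives S ~ Bin(12, 0.5).
Step 4: Two-sided exact p-value = sum of Bin(12,0.5) probabilities at or below the observed probability = 0.145996.
Step 5: alpha = 0.05. fail to reject H0.

n_eff = 12, pos = 3, neg = 9, p = 0.145996, fail to reject H0.


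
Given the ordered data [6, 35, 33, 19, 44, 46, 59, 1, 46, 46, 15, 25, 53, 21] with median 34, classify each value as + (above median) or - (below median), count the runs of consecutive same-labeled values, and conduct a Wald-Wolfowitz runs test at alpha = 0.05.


Step 1: Compute median = 34; label A = above, B = below.
Labels in order: BABBAAABAABBAB  (n_A = 7, n_B = 7)
Step 2: Count runs R = 9.
Step 3: Under H0 (random ordering), E[R] = 2*n_A*n_B/(n_A+n_B) + 1 = 2*7*7/14 + 1 = 8.0000.
        Var[R] = 2*n_A*n_B*(2*n_A*n_B - n_A - n_B) / ((n_A+n_B)^2 * (n_A+n_B-1)) = 8232/2548 = 3.2308.
        SD[R] = 1.7974.
Step 4: Continuity-corrected z = (R - 0.5 - E[R]) / SD[R] = (9 - 0.5 - 8.0000) / 1.7974 = 0.2782.
Step 5: Two-sided p-value via normal approximation = 2*(1 - Phi(|z|)) = 0.780879.
Step 6: alpha = 0.05. fail to reject H0.

R = 9, z = 0.2782, p = 0.780879, fail to reject H0.


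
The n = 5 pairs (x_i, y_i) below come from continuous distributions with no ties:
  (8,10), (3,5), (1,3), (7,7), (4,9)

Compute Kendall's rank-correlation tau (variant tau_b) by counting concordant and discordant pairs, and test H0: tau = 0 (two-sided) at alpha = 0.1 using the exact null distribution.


Step 1: Enumerate the 10 unordered pairs (i,j) with i<j and classify each by sign(x_j-x_i) * sign(y_j-y_i).
  (1,2):dx=-5,dy=-5->C; (1,3):dx=-7,dy=-7->C; (1,4):dx=-1,dy=-3->C; (1,5):dx=-4,dy=-1->C
  (2,3):dx=-2,dy=-2->C; (2,4):dx=+4,dy=+2->C; (2,5):dx=+1,dy=+4->C; (3,4):dx=+6,dy=+4->C
  (3,5):dx=+3,dy=+6->C; (4,5):dx=-3,dy=+2->D
Step 2: C = 9, D = 1, total pairs = 10.
Step 3: tau = (C - D)/(n(n-1)/2) = (9 - 1)/10 = 0.800000.
Step 4: Exact two-sided p-value (enumerate n! = 120 permutations of y under H0): p = 0.083333.
Step 5: alpha = 0.1. reject H0.

tau_b = 0.8000 (C=9, D=1), p = 0.083333, reject H0.


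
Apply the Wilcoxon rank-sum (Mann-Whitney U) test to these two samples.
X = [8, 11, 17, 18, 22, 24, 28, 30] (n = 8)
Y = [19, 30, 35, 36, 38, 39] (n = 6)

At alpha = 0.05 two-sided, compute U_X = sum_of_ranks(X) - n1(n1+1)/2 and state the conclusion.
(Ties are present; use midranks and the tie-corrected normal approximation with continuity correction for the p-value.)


Step 1: Combine and sort all 14 observations; assign midranks.
sorted (value, group): (8,X), (11,X), (17,X), (18,X), (19,Y), (22,X), (24,X), (28,X), (30,X), (30,Y), (35,Y), (36,Y), (38,Y), (39,Y)
ranks: 8->1, 11->2, 17->3, 18->4, 19->5, 22->6, 24->7, 28->8, 30->9.5, 30->9.5, 35->11, 36->12, 38->13, 39->14
Step 2: Rank sum for X: R1 = 1 + 2 + 3 + 4 + 6 + 7 + 8 + 9.5 = 40.5.
Step 3: U_X = R1 - n1(n1+1)/2 = 40.5 - 8*9/2 = 40.5 - 36 = 4.5.
       U_Y = n1*n2 - U_X = 48 - 4.5 = 43.5.
Step 4: Ties are present, so use the tie-corrected normal approximation (with continuity correction) for the p-value.
Step 5: p-value = 0.014065; compare to alpha = 0.05. reject H0.

U_X = 4.5, p = 0.014065, reject H0 at alpha = 0.05.
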